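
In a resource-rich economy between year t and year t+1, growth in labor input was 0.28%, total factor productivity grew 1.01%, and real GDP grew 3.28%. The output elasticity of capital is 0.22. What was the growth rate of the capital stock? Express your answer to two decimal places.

9.33%

Labor's share = 1 − 0.22 = 0.78.
gY = gA + 0.78×0.28 + 0.22×g.
0.22×g = 3.28 − 1.01 − 0.2184 = 2.0516.
g = 2.0516 / 0.22 = 9.3255%.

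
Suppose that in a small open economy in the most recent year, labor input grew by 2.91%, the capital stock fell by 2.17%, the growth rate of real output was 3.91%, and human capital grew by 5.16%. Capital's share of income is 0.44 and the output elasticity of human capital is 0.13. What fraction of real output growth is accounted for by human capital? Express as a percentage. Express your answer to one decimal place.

Human capital contributed 0.13 × 5.16 = 0.6708 pp.
Share of growth = 0.6708 / 3.91 × 100 = 17.156%.

17.2%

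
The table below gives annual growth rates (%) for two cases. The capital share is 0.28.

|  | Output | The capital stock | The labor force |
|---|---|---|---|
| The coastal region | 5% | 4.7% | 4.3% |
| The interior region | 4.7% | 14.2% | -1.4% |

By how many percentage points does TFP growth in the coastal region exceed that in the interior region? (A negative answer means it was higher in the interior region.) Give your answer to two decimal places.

Labor's share = 1 − 0.28 = 0.72.
The coastal region: TFP = 5 − 1.316 − 3.096 = 0.588%.
The interior region: TFP = 4.7 − 3.976 + 1.008 = 1.732%.
Difference = 0.588 − (1.732) = -1.144 pp.

-1.14 percentage points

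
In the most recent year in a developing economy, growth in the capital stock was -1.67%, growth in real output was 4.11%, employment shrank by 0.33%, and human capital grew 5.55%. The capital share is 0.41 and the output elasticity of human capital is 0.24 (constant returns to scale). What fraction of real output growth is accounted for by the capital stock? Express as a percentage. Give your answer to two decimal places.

The capital stock accounted for -16.66% of growth.

The capital stock contributed 0.41 × (-1.67) = -0.6847 pp.
Share of growth = -0.6847 / 4.11 × 100 = -16.6594%.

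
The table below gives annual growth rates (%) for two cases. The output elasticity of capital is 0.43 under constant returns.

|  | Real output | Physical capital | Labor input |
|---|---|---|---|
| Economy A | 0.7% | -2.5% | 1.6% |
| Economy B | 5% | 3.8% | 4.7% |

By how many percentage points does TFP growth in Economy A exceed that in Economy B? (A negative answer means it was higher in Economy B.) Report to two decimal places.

Labor's share = 1 − 0.43 = 0.57.
Economy A: TFP = 0.7 + 1.075 − 0.912 = 0.863%.
Economy B: TFP = 5 − 1.634 − 2.679 = 0.687%.
Difference = 0.863 − (0.687) = 0.176 pp.

0.18 percentage points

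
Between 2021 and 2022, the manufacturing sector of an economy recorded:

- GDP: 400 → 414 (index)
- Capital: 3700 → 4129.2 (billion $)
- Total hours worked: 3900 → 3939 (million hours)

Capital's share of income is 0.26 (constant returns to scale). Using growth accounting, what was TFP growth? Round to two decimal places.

-0.26%

GDP growth = (414 − 400) / 400 = 3.5%.
Capital growth = (4129.2 − 3700) / 3700 = 11.6%.
Total hours worked growth = (3939 − 3900) / 3900 = 1%.
Labor's share = 1 − 0.26 = 0.74.
Capital: 0.26 × 11.6 = 3.016 pp.
Total hours worked: 0.74 × 1 = 0.74 pp.
TFP growth = 3.5 − 3.756 = -0.256%.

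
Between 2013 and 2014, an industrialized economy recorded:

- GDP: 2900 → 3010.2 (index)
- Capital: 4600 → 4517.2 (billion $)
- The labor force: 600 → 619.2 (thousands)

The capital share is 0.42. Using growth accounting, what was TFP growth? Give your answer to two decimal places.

GDP growth = (3010.2 − 2900) / 2900 = 3.8%.
Capital growth = (4517.2 − 4600) / 4600 = -1.8%.
The labor force growth = (619.2 − 600) / 600 = 3.2%.
Labor's share = 1 − 0.42 = 0.58.
Capital: 0.42 × (-1.8) = -0.756 pp.
The labor force: 0.58 × 3.2 = 1.856 pp.
TFP growth = 3.8 − 1.1 = 2.7%.

2.70%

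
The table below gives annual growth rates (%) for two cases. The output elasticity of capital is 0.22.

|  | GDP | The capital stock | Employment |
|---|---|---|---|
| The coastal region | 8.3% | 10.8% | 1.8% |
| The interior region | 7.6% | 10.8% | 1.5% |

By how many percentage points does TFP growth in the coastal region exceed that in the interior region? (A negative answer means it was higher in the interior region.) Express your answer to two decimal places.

Labor's share = 1 − 0.22 = 0.78.
The coastal region: TFP = 8.3 − 2.376 − 1.404 = 4.52%.
The interior region: TFP = 7.6 − 2.376 − 1.17 = 4.054%.
Difference = 4.52 − (4.054) = 0.466 pp.

0.47 percentage points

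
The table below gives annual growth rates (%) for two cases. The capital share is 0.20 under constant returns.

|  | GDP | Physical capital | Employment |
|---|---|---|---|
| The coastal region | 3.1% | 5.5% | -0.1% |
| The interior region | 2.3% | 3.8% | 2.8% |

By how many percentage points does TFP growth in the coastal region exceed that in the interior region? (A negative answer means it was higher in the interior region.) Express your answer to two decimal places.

Labor's share = 1 − 0.2 = 0.8.
The coastal region: TFP = 3.1 − 1.1 + 0.08 = 2.08%.
The interior region: TFP = 2.3 − 0.76 − 2.24 = -0.7%.
Difference = 2.08 − (-0.7) = 2.78 pp.

2.78 percentage points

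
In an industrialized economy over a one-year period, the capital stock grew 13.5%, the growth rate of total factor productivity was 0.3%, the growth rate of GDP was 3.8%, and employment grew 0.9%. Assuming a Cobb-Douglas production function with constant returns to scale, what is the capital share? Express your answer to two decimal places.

The capital share is 0.21.

gY = gA + α·gK + (1−α)·gL, so gY − gA − gL = α(gK − gL).
3.8 − 0.3 − 0.9 = α × (13.5 − 0.9).
2.6 = 12.6 α, so α = 0.2063.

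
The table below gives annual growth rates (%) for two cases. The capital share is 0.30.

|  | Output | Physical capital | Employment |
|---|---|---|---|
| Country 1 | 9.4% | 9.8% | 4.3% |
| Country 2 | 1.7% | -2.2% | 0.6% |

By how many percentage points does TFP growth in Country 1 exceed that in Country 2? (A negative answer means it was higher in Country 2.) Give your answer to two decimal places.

1.51 percentage points

Labor's share = 1 − 0.3 = 0.7.
Country 1: TFP = 9.4 − 2.94 − 3.01 = 3.45%.
Country 2: TFP = 1.7 + 0.66 − 0.42 = 1.94%.
Difference = 3.45 − (1.94) = 1.51 pp.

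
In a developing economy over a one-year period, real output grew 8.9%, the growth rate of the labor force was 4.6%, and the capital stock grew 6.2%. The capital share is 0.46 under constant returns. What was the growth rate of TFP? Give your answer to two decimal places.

Labor's share = 1 − 0.46 = 0.54.
The capital stock: 0.46 × 6.2 = 2.852 pp.
The labor force: 0.54 × 4.6 = 2.484 pp.
TFP growth = 8.9 − 5.336 = 3.564%.

TFP grew 3.56%.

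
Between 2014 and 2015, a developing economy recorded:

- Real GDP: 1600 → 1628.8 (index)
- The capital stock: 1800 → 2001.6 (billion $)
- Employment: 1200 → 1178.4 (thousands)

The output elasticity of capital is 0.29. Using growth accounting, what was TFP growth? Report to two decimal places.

Real GDP growth = (1628.8 − 1600) / 1600 = 1.8%.
The capital stock growth = (2001.6 − 1800) / 1800 = 11.2%.
Employment growth = (1178.4 − 1200) / 1200 = -1.8%.
Labor's share = 1 − 0.29 = 0.71.
The capital stock: 0.29 × 11.2 = 3.248 pp.
Employment: 0.71 × (-1.8) = -1.278 pp.
TFP growth = 1.8 − 1.97 = -0.17%.

-0.17%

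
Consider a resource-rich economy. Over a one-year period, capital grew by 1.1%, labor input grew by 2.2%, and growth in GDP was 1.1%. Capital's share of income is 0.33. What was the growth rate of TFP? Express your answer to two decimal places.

Labor's share = 1 − 0.33 = 0.67.
Capital: 0.33 × 1.1 = 0.363 pp.
Labor input: 0.67 × 2.2 = 1.474 pp.
TFP growth = 1.1 − 1.837 = -0.737%.

-0.74%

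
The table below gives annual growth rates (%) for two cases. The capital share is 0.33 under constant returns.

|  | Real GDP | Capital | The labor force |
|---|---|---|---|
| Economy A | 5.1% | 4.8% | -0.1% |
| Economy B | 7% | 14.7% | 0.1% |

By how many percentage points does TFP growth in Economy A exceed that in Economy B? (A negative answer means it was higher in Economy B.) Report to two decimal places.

1.50 percentage points

Labor's share = 1 − 0.33 = 0.67.
Economy A: TFP = 5.1 − 1.584 + 0.067 = 3.583%.
Economy B: TFP = 7 − 4.851 − 0.067 = 2.082%.
Difference = 3.583 − (2.082) = 1.501 pp.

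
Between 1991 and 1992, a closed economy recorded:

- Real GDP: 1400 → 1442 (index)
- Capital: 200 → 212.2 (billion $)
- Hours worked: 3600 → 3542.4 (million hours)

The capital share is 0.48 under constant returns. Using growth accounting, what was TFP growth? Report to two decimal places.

TFP grew 0.90%.

Real GDP growth = (1442 − 1400) / 1400 = 3%.
Capital growth = (212.2 − 200) / 200 = 6.1%.
Hours worked growth = (3542.4 − 3600) / 3600 = -1.6%.
Labor's share = 1 − 0.48 = 0.52.
Capital: 0.48 × 6.1 = 2.928 pp.
Hours worked: 0.52 × (-1.6) = -0.832 pp.
TFP growth = 3 − 2.096 = 0.904%.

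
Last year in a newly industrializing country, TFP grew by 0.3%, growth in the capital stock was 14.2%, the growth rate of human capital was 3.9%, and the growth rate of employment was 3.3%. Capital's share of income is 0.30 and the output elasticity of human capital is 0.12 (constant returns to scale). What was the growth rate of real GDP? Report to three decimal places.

Labor's share = 1 − 0.3 − 0.12 = 0.58.
The capital stock: 0.3 × 14.2 = 4.26 pp.
Human capital: 0.12 × 3.9 = 0.468 pp.
Employment: 0.58 × 3.3 = 1.914 pp.
Output growth = 0.3 + 6.642 = 6.942%.

Real GDP growth was 6.942%.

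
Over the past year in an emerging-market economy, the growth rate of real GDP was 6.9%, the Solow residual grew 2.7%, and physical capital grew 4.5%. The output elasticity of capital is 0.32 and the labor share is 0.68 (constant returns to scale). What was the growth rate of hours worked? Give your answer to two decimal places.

Labor's share = 1 − 0.32 = 0.68.
gY = gA + 0.32×4.5 + 0.68×g.
0.68×g = 6.9 − 2.7 − 1.44 = 2.76.
g = 2.76 / 0.68 = 4.0588%.

4.06%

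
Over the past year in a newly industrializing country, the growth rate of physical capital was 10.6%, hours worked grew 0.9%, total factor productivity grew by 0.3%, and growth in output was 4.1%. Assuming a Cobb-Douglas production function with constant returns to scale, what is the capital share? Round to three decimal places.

The capital share is 0.299.

gY = gA + α·gK + (1−α)·gL, so gY − gA − gL = α(gK − gL).
4.1 − 0.3 − 0.9 = α × (10.6 − 0.9).
2.9 = 9.7 α, so α = 0.29897.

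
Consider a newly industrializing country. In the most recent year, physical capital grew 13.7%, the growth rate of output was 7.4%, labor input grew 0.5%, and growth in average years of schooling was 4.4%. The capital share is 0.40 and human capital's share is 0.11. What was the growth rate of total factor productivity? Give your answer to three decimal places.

Labor's share = 1 − 0.4 − 0.11 = 0.49.
Physical capital: 0.4 × 13.7 = 5.48 pp.
Average years of schooling: 0.11 × 4.4 = 0.484 pp.
Labor input: 0.49 × 0.5 = 0.245 pp.
TFP growth = 7.4 − 6.209 = 1.191%.

1.191%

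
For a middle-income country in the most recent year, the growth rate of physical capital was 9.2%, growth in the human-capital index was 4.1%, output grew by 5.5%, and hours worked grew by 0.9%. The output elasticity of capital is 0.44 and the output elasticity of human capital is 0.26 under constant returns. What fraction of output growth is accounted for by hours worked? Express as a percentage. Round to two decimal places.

Labor's share = 1 − 0.44 − 0.26 = 0.3.
Hours worked contributed 0.3 × 0.9 = 0.27 pp.
Share of growth = 0.27 / 5.5 × 100 = 4.9091%.

4.91%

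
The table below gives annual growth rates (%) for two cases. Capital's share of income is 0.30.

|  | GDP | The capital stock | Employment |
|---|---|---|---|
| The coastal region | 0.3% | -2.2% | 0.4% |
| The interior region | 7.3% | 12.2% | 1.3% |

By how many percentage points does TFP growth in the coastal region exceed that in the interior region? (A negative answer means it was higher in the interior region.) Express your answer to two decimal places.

Labor's share = 1 − 0.3 = 0.7.
The coastal region: TFP = 0.3 + 0.66 − 0.28 = 0.68%.
The interior region: TFP = 7.3 − 3.66 − 0.91 = 2.73%.
Difference = 0.68 − (2.73) = -2.05 pp.

-2.05 percentage points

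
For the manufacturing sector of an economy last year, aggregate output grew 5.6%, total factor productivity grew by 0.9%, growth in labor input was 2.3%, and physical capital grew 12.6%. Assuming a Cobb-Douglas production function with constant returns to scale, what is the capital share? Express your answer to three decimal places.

gY = gA + α·gK + (1−α)·gL, so gY − gA − gL = α(gK − gL).
5.6 − 0.9 − 2.3 = α × (12.6 − 2.3).
2.4 = 10.3 α, so α = 0.23301.

0.233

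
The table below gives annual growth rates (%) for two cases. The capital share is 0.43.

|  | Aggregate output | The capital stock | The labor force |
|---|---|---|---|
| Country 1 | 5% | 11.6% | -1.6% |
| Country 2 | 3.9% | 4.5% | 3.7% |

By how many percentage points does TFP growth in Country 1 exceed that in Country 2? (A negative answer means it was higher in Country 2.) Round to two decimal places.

1.07 percentage points

Labor's share = 1 − 0.43 = 0.57.
Country 1: TFP = 5 − 4.988 + 0.912 = 0.924%.
Country 2: TFP = 3.9 − 1.935 − 2.109 = -0.144%.
Difference = 0.924 − (-0.144) = 1.068 pp.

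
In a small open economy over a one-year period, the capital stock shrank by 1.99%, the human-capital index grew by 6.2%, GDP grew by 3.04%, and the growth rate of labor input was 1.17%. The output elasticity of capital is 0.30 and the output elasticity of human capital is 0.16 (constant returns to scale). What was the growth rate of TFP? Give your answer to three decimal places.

Labor's share = 1 − 0.3 − 0.16 = 0.54.
The capital stock: 0.3 × (-1.99) = -0.597 pp.
The human-capital index: 0.16 × 6.2 = 0.992 pp.
Labor input: 0.54 × 1.17 = 0.6318 pp.
TFP growth = 3.04 − 1.0268 = 2.0132%.

2.013%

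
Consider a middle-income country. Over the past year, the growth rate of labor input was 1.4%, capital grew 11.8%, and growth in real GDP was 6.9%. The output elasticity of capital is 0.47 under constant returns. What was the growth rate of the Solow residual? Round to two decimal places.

Labor's share = 1 − 0.47 = 0.53.
Capital: 0.47 × 11.8 = 5.546 pp.
Labor input: 0.53 × 1.4 = 0.742 pp.
TFP growth = 6.9 − 6.288 = 0.612%.

0.61%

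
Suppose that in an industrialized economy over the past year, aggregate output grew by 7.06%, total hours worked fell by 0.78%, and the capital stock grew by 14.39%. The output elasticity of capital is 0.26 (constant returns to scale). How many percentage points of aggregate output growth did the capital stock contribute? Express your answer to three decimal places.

Contribution = share × growth = 0.26 × 14.39 = 3.7414 pp.

3.741 percentage points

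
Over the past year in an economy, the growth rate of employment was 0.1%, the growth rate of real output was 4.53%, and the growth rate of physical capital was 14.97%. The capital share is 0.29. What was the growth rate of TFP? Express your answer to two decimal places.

TFP grew 0.12%.

Labor's share = 1 − 0.29 = 0.71.
Physical capital: 0.29 × 14.97 = 4.3413 pp.
Employment: 0.71 × 0.1 = 0.071 pp.
TFP growth = 4.53 − 4.4123 = 0.1177%.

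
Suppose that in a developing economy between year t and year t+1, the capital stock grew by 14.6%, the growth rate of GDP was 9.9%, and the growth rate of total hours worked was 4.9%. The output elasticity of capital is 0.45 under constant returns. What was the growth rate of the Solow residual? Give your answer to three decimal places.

0.635%

Labor's share = 1 − 0.45 = 0.55.
The capital stock: 0.45 × 14.6 = 6.57 pp.
Total hours worked: 0.55 × 4.9 = 2.695 pp.
TFP growth = 9.9 − 9.265 = 0.635%.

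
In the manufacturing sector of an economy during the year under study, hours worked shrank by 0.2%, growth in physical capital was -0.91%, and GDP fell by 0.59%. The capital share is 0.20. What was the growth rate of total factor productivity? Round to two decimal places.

Labor's share = 1 − 0.2 = 0.8.
Physical capital: 0.2 × (-0.91) = -0.182 pp.
Hours worked: 0.8 × (-0.2) = -0.16 pp.
TFP growth = -0.59 + 0.342 = -0.248%.

-0.25%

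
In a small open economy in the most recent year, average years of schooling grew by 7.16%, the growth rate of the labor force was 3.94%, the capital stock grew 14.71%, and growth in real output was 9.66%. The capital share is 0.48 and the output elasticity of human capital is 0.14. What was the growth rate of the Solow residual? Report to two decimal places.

Labor's share = 1 − 0.48 − 0.14 = 0.38.
The capital stock: 0.48 × 14.71 = 7.0608 pp.
Average years of schooling: 0.14 × 7.16 = 1.0024 pp.
The labor force: 0.38 × 3.94 = 1.4972 pp.
TFP growth = 9.66 − 9.5604 = 0.0996%.

The Solow residual grew 0.10%.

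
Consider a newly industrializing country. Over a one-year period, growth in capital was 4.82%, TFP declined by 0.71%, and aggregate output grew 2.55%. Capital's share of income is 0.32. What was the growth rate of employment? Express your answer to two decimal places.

2.53%

Labor's share = 1 − 0.32 = 0.68.
gY = gA + 0.32×4.82 + 0.68×g.
0.68×g = 2.55 + 0.71 − 1.5424 = 1.7176.
g = 1.7176 / 0.68 = 2.5259%.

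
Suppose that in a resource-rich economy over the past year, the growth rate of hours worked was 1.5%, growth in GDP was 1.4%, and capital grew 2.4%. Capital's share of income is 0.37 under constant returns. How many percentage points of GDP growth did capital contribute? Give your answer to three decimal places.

0.888

Contribution = share × growth = 0.37 × 2.4 = 0.888 pp.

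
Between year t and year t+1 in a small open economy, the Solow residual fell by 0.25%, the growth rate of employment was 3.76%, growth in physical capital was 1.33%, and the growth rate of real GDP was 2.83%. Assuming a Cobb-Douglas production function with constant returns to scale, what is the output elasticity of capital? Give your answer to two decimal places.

0.28

gY = gA + α·gK + (1−α)·gL, so gY − gA − gL = α(gK − gL).
2.83 + 0.25 − 3.76 = α × (1.33 − 3.76).
-0.68 = -2.43 α, so α = 0.2798.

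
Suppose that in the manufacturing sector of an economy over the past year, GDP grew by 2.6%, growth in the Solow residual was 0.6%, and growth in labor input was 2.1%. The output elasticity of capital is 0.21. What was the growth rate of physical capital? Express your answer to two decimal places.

Labor's share = 1 − 0.21 = 0.79.
gY = gA + 0.79×2.1 + 0.21×g.
0.21×g = 2.6 − 0.6 − 1.659 = 0.341.
g = 0.341 / 0.21 = 1.6238%.

Physical capital grew 1.62%.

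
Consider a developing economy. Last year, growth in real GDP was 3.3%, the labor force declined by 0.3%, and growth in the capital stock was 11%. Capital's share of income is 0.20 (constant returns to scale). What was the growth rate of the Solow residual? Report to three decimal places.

Labor's share = 1 − 0.2 = 0.8.
The capital stock: 0.2 × 11 = 2.2 pp.
The labor force: 0.8 × (-0.3) = -0.24 pp.
TFP growth = 3.3 − 1.96 = 1.34%.

The Solow residual growth was 1.340%.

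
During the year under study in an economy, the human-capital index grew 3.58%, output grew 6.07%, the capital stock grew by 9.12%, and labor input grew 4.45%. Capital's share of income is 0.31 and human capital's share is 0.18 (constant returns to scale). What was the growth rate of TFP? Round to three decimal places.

Labor's share = 1 − 0.31 − 0.18 = 0.51.
The capital stock: 0.31 × 9.12 = 2.8272 pp.
The human-capital index: 0.18 × 3.58 = 0.6444 pp.
Labor input: 0.51 × 4.45 = 2.2695 pp.
TFP growth = 6.07 − 5.7411 = 0.3289%.

TFP growth was 0.329%.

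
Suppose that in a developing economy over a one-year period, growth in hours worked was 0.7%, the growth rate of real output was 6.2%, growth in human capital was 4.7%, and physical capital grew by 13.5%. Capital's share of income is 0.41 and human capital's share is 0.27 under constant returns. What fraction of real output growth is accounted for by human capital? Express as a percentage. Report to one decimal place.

Human capital contributed 0.27 × 4.7 = 1.269 pp.
Share of growth = 1.269 / 6.2 × 100 = 20.468%.

20.5%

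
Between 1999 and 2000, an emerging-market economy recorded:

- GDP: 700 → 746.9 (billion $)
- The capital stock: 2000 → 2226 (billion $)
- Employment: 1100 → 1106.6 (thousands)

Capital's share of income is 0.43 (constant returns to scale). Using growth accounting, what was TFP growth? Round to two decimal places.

TFP grew 1.50%.

GDP growth = (746.9 − 700) / 700 = 6.7%.
The capital stock growth = (2226 − 2000) / 2000 = 11.3%.
Employment growth = (1106.6 − 1100) / 1100 = 0.6%.
Labor's share = 1 − 0.43 = 0.57.
The capital stock: 0.43 × 11.3 = 4.859 pp.
Employment: 0.57 × 0.6 = 0.342 pp.
TFP growth = 6.7 − 5.201 = 1.499%.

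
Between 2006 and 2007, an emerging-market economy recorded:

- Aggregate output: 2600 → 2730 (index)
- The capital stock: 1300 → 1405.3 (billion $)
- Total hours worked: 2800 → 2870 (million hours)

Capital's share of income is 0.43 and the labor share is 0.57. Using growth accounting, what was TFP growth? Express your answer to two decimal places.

TFP growth was 0.09%.

Aggregate output growth = (2730 − 2600) / 2600 = 5%.
The capital stock growth = (1405.3 − 1300) / 1300 = 8.1%.
Total hours worked growth = (2870 − 2800) / 2800 = 2.5%.
Labor's share = 1 − 0.43 = 0.57.
The capital stock: 0.43 × 8.1 = 3.483 pp.
Total hours worked: 0.57 × 2.5 = 1.425 pp.
TFP growth = 5 − 4.908 = 0.092%.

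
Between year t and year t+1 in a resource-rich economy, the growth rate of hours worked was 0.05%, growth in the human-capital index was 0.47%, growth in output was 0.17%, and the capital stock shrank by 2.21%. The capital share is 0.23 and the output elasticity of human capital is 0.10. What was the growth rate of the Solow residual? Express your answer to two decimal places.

Labor's share = 1 − 0.23 − 0.1 = 0.67.
The capital stock: 0.23 × (-2.21) = -0.5083 pp.
The human-capital index: 0.1 × 0.47 = 0.047 pp.
Hours worked: 0.67 × 0.05 = 0.0335 pp.
TFP growth = 0.17 + 0.4278 = 0.5978%.

0.60%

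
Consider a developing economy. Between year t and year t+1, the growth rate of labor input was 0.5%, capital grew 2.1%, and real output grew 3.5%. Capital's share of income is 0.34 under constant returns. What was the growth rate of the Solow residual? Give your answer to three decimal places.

2.456%

Labor's share = 1 − 0.34 = 0.66.
Capital: 0.34 × 2.1 = 0.714 pp.
Labor input: 0.66 × 0.5 = 0.33 pp.
TFP growth = 3.5 − 1.044 = 2.456%.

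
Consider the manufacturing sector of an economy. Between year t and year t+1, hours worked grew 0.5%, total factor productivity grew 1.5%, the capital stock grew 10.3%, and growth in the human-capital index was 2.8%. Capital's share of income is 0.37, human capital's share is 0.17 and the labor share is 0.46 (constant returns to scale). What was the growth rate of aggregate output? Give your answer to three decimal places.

Labor's share = 1 − 0.37 − 0.17 = 0.46.
The capital stock: 0.37 × 10.3 = 3.811 pp.
The human-capital index: 0.17 × 2.8 = 0.476 pp.
Hours worked: 0.46 × 0.5 = 0.23 pp.
Output growth = 1.5 + 4.517 = 6.017%.

6.017%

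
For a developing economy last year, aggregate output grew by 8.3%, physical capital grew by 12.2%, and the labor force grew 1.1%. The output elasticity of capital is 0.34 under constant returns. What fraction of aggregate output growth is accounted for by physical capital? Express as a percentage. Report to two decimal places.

Physical capital contributed 0.34 × 12.2 = 4.148 pp.
Share of growth = 4.148 / 8.3 × 100 = 49.9759%.

Physical capital accounted for 49.98% of growth.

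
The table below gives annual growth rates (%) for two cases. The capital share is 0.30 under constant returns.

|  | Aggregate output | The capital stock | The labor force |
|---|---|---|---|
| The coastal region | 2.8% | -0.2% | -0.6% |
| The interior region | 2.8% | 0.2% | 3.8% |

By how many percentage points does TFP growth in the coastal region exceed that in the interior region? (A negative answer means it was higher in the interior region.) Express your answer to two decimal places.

3.20 percentage points

Labor's share = 1 − 0.3 = 0.7.
The coastal region: TFP = 2.8 + 0.06 + 0.42 = 3.28%.
The interior region: TFP = 2.8 − 0.06 − 2.66 = 0.08%.
Difference = 3.28 − (0.08) = 3.2 pp.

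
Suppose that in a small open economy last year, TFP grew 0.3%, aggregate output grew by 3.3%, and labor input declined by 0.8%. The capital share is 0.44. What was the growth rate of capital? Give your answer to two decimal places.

Capital grew 7.84%.

Labor's share = 1 − 0.44 = 0.56.
gY = gA + 0.56×(-0.8) + 0.44×g.
0.44×g = 3.3 − 0.3 + 0.448 = 3.448.
g = 3.448 / 0.44 = 7.8364%.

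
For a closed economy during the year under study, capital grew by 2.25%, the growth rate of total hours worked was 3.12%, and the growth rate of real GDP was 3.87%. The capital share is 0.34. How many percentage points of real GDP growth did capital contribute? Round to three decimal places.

Contribution = share × growth = 0.34 × 2.25 = 0.765 pp.

0.765 percentage points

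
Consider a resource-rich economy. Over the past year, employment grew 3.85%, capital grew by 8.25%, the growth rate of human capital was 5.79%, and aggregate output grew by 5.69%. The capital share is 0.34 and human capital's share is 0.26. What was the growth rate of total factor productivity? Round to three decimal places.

-0.160%

Labor's share = 1 − 0.34 − 0.26 = 0.4.
Capital: 0.34 × 8.25 = 2.805 pp.
Human capital: 0.26 × 5.79 = 1.5054 pp.
Employment: 0.4 × 3.85 = 1.54 pp.
TFP growth = 5.69 − 5.8504 = -0.1604%.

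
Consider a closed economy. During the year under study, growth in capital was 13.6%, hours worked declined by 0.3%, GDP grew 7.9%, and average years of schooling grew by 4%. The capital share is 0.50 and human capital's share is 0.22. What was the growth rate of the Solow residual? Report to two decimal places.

Labor's share = 1 − 0.5 − 0.22 = 0.28.
Capital: 0.5 × 13.6 = 6.8 pp.
Average years of schooling: 0.22 × 4 = 0.88 pp.
Hours worked: 0.28 × (-0.3) = -0.084 pp.
TFP growth = 7.9 − 7.596 = 0.304%.

0.30%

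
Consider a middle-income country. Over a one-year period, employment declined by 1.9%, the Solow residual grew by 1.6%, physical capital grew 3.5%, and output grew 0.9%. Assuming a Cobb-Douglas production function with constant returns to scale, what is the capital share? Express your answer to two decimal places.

α = 0.22

gY = gA + α·gK + (1−α)·gL, so gY − gA − gL = α(gK − gL).
0.9 − 1.6 + 1.9 = α × (3.5 − (-1.9)).
1.2 = 5.4 α, so α = 0.2222.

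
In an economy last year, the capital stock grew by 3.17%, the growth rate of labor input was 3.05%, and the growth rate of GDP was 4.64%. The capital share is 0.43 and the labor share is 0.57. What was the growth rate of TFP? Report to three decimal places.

Labor's share = 1 − 0.43 = 0.57.
The capital stock: 0.43 × 3.17 = 1.3631 pp.
Labor input: 0.57 × 3.05 = 1.7385 pp.
TFP growth = 4.64 − 3.1016 = 1.5384%.

1.538%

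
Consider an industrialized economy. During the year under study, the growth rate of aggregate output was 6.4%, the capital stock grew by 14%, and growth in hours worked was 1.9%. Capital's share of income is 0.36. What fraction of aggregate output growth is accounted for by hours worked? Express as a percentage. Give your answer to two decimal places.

Labor's share = 1 − 0.36 = 0.64.
Hours worked contributed 0.64 × 1.9 = 1.216 pp.
Share of growth = 1.216 / 6.4 × 100 = 19%.

Hours worked accounted for 19.00% of growth.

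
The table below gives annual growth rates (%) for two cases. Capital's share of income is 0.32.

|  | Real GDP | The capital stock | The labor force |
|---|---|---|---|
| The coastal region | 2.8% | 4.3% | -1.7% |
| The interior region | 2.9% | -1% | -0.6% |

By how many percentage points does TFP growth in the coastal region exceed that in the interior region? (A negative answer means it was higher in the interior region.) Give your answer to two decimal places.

-1.05 percentage points

Labor's share = 1 − 0.32 = 0.68.
The coastal region: TFP = 2.8 − 1.376 + 1.156 = 2.58%.
The interior region: TFP = 2.9 + 0.32 + 0.408 = 3.628%.
Difference = 2.58 − (3.628) = -1.048 pp.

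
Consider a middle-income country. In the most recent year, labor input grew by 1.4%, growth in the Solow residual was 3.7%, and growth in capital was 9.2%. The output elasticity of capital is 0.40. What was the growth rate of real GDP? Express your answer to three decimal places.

Labor's share = 1 − 0.4 = 0.6.
Capital: 0.4 × 9.2 = 3.68 pp.
Labor input: 0.6 × 1.4 = 0.84 pp.
Output growth = 3.7 + 4.52 = 8.22%.

Real GDP growth was 8.220%.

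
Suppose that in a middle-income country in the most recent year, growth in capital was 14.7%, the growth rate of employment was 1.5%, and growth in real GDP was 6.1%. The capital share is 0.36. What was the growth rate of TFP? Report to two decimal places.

-0.15%

Labor's share = 1 − 0.36 = 0.64.
Capital: 0.36 × 14.7 = 5.292 pp.
Employment: 0.64 × 1.5 = 0.96 pp.
TFP growth = 6.1 − 6.252 = -0.152%.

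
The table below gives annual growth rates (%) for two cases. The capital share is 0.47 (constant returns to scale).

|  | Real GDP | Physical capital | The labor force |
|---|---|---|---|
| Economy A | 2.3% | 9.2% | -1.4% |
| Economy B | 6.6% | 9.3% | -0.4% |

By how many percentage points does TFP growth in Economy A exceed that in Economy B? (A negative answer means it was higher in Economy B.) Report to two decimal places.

Labor's share = 1 − 0.47 = 0.53.
Economy A: TFP = 2.3 − 4.324 + 0.742 = -1.282%.
Economy B: TFP = 6.6 − 4.371 + 0.212 = 2.441%.
Difference = -1.282 − (2.441) = -3.723 pp.

-3.72 percentage points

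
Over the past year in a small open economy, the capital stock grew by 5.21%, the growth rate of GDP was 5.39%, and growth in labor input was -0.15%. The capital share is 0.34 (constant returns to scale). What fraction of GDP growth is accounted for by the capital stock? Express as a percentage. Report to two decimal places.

The capital stock accounted for 32.86% of growth.

The capital stock contributed 0.34 × 5.21 = 1.7714 pp.
Share of growth = 1.7714 / 5.39 × 100 = 32.8646%.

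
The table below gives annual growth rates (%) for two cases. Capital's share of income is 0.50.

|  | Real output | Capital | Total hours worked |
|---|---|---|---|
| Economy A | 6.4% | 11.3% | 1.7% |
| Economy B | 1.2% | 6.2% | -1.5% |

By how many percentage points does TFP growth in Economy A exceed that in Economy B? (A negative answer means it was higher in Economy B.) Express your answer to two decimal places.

1.05 percentage points

Labor's share = 1 − 0.5 = 0.5.
Economy A: TFP = 6.4 − 5.65 − 0.85 = -0.1%.
Economy B: TFP = 1.2 − 3.1 + 0.75 = -1.15%.
Difference = -0.1 − (-1.15) = 1.05 pp.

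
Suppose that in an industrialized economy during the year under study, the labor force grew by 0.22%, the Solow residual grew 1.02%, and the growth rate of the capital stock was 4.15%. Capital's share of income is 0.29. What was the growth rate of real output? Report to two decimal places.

Labor's share = 1 − 0.29 = 0.71.
The capital stock: 0.29 × 4.15 = 1.2035 pp.
The labor force: 0.71 × 0.22 = 0.1562 pp.
Output growth = 1.02 + 1.3597 = 2.3797%.

2.38%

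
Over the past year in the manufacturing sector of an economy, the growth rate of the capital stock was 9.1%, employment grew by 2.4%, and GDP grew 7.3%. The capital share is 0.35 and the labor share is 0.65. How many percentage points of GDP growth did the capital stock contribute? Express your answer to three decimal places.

3.185 percentage points

Contribution = share × growth = 0.35 × 9.1 = 3.185 pp.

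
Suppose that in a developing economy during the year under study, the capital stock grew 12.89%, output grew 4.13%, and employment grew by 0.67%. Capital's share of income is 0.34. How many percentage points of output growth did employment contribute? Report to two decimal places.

Labor's share = 1 − 0.34 = 0.66.
Contribution = share × growth = 0.66 × 0.67 = 0.4422 pp.

0.44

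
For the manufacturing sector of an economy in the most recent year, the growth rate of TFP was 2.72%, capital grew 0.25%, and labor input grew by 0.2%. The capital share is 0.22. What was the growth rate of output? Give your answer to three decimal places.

Output grew 2.931%.

Labor's share = 1 − 0.22 = 0.78.
Capital: 0.22 × 0.25 = 0.055 pp.
Labor input: 0.78 × 0.2 = 0.156 pp.
Output growth = 2.72 + 0.211 = 2.931%.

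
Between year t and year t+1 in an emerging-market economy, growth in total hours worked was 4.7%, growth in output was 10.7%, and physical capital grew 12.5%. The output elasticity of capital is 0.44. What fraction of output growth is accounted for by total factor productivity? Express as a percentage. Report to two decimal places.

24.00%

Labor's share = 1 − 0.44 = 0.56.
Physical capital: 0.44 × 12.5 = 5.5 pp.
Total hours worked: 0.56 × 4.7 = 2.632 pp.
TFP growth = 10.7 − 8.132 = 2.568%.
TFP share of growth = 2.568 / 10.7 × 100 = 24%.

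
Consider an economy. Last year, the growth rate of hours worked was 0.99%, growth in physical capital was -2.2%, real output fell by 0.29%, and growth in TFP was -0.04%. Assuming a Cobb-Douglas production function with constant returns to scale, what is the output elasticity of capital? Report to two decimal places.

gY = gA + α·gK + (1−α)·gL, so gY − gA − gL = α(gK − gL).
-0.29 + 0.04 − 0.99 = α × (-2.2 − 0.99).
-1.24 = -3.19 α, so α = 0.3887.

α = 0.39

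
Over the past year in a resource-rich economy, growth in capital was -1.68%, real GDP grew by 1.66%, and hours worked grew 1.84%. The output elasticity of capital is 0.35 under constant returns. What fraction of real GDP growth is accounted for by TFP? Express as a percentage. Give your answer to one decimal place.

Labor's share = 1 − 0.35 = 0.65.
Capital: 0.35 × (-1.68) = -0.588 pp.
Hours worked: 0.65 × 1.84 = 1.196 pp.
TFP growth = 1.66 − 0.608 = 1.052%.
TFP share of growth = 1.052 / 1.66 × 100 = 63.373%.

TFP accounted for 63.4% of growth.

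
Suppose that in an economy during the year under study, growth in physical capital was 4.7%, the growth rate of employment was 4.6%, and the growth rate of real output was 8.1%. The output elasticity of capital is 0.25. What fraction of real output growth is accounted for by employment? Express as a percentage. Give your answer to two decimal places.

Labor's share = 1 − 0.25 = 0.75.
Employment contributed 0.75 × 4.6 = 3.45 pp.
Share of growth = 3.45 / 8.1 × 100 = 42.5926%.

Employment accounted for 42.59% of growth.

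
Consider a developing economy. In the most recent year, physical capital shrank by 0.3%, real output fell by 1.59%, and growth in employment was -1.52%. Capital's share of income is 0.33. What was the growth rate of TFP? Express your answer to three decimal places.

Labor's share = 1 − 0.33 = 0.67.
Physical capital: 0.33 × (-0.3) = -0.099 pp.
Employment: 0.67 × (-1.52) = -1.0184 pp.
TFP growth = -1.59 + 1.1174 = -0.4726%.

-0.473%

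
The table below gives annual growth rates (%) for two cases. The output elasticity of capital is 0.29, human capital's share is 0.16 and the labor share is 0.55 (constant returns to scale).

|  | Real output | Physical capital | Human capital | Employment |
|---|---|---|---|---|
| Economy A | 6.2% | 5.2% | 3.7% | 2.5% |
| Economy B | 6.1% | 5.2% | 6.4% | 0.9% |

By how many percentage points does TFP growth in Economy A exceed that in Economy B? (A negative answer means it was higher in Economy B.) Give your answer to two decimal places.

-0.35 percentage points

Labor's share = 1 − 0.29 − 0.16 = 0.55.
Economy A: TFP = 6.2 − 1.508 − 0.592 − 1.375 = 2.725%.
Economy B: TFP = 6.1 − 1.508 − 1.024 − 0.495 = 3.073%.
Difference = 2.725 − (3.073) = -0.348 pp.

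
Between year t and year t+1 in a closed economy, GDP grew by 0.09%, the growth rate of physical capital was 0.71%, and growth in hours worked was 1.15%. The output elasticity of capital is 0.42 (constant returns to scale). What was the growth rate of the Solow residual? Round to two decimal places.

Labor's share = 1 − 0.42 = 0.58.
Physical capital: 0.42 × 0.71 = 0.2982 pp.
Hours worked: 0.58 × 1.15 = 0.667 pp.
TFP growth = 0.09 − 0.9652 = -0.8752%.

-0.88%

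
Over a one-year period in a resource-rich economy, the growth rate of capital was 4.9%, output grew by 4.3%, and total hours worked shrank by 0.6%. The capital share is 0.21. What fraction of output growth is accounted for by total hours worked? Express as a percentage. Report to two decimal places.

Labor's share = 1 − 0.21 = 0.79.
Total hours worked contributed 0.79 × (-0.6) = -0.474 pp.
Share of growth = -0.474 / 4.3 × 100 = -11.0233%.

Total hours worked accounted for -11.02% of growth.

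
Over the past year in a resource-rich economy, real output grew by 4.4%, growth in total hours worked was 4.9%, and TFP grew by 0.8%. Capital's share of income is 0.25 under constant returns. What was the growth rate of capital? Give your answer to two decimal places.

-0.30%

Labor's share = 1 − 0.25 = 0.75.
gY = gA + 0.75×4.9 + 0.25×g.
0.25×g = 4.4 − 0.8 − 3.675 = -0.075.
g = -0.075 / 0.25 = -0.3%.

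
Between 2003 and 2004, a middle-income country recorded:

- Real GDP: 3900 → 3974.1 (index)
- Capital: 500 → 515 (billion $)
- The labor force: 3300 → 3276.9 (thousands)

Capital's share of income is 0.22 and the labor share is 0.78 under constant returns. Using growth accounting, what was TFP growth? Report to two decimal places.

Real GDP growth = (3974.1 − 3900) / 3900 = 1.9%.
Capital growth = (515 − 500) / 500 = 3%.
The labor force growth = (3276.9 − 3300) / 3300 = -0.7%.
Labor's share = 1 − 0.22 = 0.78.
Capital: 0.22 × 3 = 0.66 pp.
The labor force: 0.78 × (-0.7) = -0.546 pp.
TFP growth = 1.9 − 0.114 = 1.786%.

TFP grew 1.79%.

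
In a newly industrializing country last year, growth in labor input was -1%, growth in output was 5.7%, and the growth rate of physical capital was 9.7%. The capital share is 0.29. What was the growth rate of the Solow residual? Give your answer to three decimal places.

Labor's share = 1 − 0.29 = 0.71.
Physical capital: 0.29 × 9.7 = 2.813 pp.
Labor input: 0.71 × (-1) = -0.71 pp.
TFP growth = 5.7 − 2.103 = 3.597%.

The Solow residual growth was 3.597%.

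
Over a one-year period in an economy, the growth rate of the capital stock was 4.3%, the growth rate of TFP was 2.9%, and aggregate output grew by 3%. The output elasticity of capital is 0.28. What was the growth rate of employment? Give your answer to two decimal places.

-1.53%

Labor's share = 1 − 0.28 = 0.72.
gY = gA + 0.28×4.3 + 0.72×g.
0.72×g = 3 − 2.9 − 1.204 = -1.104.
g = -1.104 / 0.72 = -1.5333%.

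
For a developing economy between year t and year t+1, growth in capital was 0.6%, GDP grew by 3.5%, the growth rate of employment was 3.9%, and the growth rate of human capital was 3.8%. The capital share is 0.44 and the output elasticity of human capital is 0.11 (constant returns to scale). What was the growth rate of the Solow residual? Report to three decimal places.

The Solow residual growth was 1.063%.

Labor's share = 1 − 0.44 − 0.11 = 0.45.
Capital: 0.44 × 0.6 = 0.264 pp.
Human capital: 0.11 × 3.8 = 0.418 pp.
Employment: 0.45 × 3.9 = 1.755 pp.
TFP growth = 3.5 − 2.437 = 1.063%.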